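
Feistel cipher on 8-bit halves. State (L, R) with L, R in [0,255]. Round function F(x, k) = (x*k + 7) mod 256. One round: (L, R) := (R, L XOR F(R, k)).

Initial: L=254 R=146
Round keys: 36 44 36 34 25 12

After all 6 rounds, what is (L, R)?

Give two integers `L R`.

Round 1 (k=36): L=146 R=113
Round 2 (k=44): L=113 R=225
Round 3 (k=36): L=225 R=218
Round 4 (k=34): L=218 R=26
Round 5 (k=25): L=26 R=75
Round 6 (k=12): L=75 R=145

Answer: 75 145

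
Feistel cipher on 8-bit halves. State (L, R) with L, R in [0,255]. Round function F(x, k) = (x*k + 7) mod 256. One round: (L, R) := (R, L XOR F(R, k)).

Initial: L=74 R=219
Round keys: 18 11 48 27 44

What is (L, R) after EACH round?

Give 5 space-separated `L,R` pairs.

Answer: 219,39 39,111 111,240 240,56 56,87

Derivation:
Round 1 (k=18): L=219 R=39
Round 2 (k=11): L=39 R=111
Round 3 (k=48): L=111 R=240
Round 4 (k=27): L=240 R=56
Round 5 (k=44): L=56 R=87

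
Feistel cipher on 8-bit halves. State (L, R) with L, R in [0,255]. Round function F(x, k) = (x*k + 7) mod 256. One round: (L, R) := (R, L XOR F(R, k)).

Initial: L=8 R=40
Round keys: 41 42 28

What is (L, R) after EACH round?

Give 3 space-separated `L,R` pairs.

Answer: 40,103 103,197 197,244

Derivation:
Round 1 (k=41): L=40 R=103
Round 2 (k=42): L=103 R=197
Round 3 (k=28): L=197 R=244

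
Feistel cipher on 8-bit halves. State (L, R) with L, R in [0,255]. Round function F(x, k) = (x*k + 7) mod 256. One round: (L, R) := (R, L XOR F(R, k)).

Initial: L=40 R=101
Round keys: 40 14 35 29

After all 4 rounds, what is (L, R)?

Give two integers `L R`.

Answer: 12 175

Derivation:
Round 1 (k=40): L=101 R=231
Round 2 (k=14): L=231 R=204
Round 3 (k=35): L=204 R=12
Round 4 (k=29): L=12 R=175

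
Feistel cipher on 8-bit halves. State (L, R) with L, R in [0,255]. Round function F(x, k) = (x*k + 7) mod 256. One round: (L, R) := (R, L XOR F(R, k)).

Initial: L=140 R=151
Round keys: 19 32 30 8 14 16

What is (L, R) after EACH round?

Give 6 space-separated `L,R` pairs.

Answer: 151,176 176,144 144,87 87,47 47,206 206,200

Derivation:
Round 1 (k=19): L=151 R=176
Round 2 (k=32): L=176 R=144
Round 3 (k=30): L=144 R=87
Round 4 (k=8): L=87 R=47
Round 5 (k=14): L=47 R=206
Round 6 (k=16): L=206 R=200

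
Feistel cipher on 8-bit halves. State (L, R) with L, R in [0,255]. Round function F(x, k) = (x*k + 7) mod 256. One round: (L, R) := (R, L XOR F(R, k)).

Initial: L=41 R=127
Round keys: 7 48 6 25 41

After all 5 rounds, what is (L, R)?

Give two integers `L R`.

Round 1 (k=7): L=127 R=169
Round 2 (k=48): L=169 R=200
Round 3 (k=6): L=200 R=30
Round 4 (k=25): L=30 R=61
Round 5 (k=41): L=61 R=210

Answer: 61 210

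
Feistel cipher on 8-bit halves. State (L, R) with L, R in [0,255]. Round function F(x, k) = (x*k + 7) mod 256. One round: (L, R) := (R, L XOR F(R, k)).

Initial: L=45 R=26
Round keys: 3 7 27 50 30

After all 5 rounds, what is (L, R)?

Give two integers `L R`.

Answer: 102 125

Derivation:
Round 1 (k=3): L=26 R=120
Round 2 (k=7): L=120 R=85
Round 3 (k=27): L=85 R=134
Round 4 (k=50): L=134 R=102
Round 5 (k=30): L=102 R=125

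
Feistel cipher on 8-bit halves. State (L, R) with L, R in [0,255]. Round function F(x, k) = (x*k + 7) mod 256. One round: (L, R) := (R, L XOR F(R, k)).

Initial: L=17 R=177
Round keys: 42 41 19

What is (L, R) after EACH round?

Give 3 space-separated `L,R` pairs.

Answer: 177,0 0,182 182,137

Derivation:
Round 1 (k=42): L=177 R=0
Round 2 (k=41): L=0 R=182
Round 3 (k=19): L=182 R=137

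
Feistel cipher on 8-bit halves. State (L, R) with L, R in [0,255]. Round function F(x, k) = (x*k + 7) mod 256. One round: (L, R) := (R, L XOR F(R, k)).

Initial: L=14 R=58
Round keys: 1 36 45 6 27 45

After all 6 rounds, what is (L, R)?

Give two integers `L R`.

Answer: 100 91

Derivation:
Round 1 (k=1): L=58 R=79
Round 2 (k=36): L=79 R=25
Round 3 (k=45): L=25 R=35
Round 4 (k=6): L=35 R=192
Round 5 (k=27): L=192 R=100
Round 6 (k=45): L=100 R=91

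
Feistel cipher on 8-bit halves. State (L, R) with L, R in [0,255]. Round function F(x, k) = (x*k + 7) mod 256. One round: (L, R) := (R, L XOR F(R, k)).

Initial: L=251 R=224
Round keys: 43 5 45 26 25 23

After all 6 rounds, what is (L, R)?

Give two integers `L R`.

Round 1 (k=43): L=224 R=92
Round 2 (k=5): L=92 R=51
Round 3 (k=45): L=51 R=162
Round 4 (k=26): L=162 R=72
Round 5 (k=25): L=72 R=173
Round 6 (k=23): L=173 R=218

Answer: 173 218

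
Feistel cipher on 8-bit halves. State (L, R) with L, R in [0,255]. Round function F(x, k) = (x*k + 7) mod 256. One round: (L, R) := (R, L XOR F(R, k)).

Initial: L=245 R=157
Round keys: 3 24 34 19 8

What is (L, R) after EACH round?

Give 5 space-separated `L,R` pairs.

Round 1 (k=3): L=157 R=43
Round 2 (k=24): L=43 R=146
Round 3 (k=34): L=146 R=64
Round 4 (k=19): L=64 R=85
Round 5 (k=8): L=85 R=239

Answer: 157,43 43,146 146,64 64,85 85,239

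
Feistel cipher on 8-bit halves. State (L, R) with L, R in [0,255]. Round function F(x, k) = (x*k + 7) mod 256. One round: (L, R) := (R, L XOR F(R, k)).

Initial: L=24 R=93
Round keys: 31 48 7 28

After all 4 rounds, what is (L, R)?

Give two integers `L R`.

Answer: 207 145

Derivation:
Round 1 (k=31): L=93 R=82
Round 2 (k=48): L=82 R=58
Round 3 (k=7): L=58 R=207
Round 4 (k=28): L=207 R=145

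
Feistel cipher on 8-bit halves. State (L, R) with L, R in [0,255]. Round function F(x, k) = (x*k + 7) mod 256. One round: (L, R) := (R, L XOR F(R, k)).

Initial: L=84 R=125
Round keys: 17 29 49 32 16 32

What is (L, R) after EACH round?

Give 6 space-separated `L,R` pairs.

Answer: 125,0 0,122 122,97 97,93 93,182 182,154

Derivation:
Round 1 (k=17): L=125 R=0
Round 2 (k=29): L=0 R=122
Round 3 (k=49): L=122 R=97
Round 4 (k=32): L=97 R=93
Round 5 (k=16): L=93 R=182
Round 6 (k=32): L=182 R=154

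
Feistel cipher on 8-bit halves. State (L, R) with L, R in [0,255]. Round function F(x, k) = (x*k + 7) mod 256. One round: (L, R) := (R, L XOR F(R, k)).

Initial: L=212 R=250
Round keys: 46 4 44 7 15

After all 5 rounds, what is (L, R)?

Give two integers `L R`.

Round 1 (k=46): L=250 R=39
Round 2 (k=4): L=39 R=89
Round 3 (k=44): L=89 R=116
Round 4 (k=7): L=116 R=106
Round 5 (k=15): L=106 R=73

Answer: 106 73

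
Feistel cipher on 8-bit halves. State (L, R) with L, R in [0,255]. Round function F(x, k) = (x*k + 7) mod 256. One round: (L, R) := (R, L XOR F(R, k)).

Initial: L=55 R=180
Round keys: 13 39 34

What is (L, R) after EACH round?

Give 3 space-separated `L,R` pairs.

Round 1 (k=13): L=180 R=28
Round 2 (k=39): L=28 R=255
Round 3 (k=34): L=255 R=249

Answer: 180,28 28,255 255,249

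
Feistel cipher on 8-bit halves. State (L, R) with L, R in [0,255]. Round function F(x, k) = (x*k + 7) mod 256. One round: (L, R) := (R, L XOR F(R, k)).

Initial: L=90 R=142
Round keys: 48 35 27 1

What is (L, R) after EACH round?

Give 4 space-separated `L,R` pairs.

Round 1 (k=48): L=142 R=253
Round 2 (k=35): L=253 R=16
Round 3 (k=27): L=16 R=74
Round 4 (k=1): L=74 R=65

Answer: 142,253 253,16 16,74 74,65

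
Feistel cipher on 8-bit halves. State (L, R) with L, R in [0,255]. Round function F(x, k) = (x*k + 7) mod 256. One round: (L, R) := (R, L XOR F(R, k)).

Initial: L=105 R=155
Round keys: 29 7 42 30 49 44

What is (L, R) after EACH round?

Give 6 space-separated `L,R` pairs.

Round 1 (k=29): L=155 R=255
Round 2 (k=7): L=255 R=155
Round 3 (k=42): L=155 R=138
Round 4 (k=30): L=138 R=168
Round 5 (k=49): L=168 R=165
Round 6 (k=44): L=165 R=203

Answer: 155,255 255,155 155,138 138,168 168,165 165,203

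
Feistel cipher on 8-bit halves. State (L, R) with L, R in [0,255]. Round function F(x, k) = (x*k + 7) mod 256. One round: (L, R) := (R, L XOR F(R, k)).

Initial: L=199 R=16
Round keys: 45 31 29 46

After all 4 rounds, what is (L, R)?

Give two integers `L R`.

Round 1 (k=45): L=16 R=16
Round 2 (k=31): L=16 R=231
Round 3 (k=29): L=231 R=34
Round 4 (k=46): L=34 R=196

Answer: 34 196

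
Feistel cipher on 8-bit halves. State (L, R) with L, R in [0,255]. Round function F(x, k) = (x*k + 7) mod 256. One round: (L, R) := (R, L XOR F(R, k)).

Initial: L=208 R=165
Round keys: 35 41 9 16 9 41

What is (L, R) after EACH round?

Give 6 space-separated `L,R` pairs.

Answer: 165,70 70,152 152,25 25,15 15,151 151,57

Derivation:
Round 1 (k=35): L=165 R=70
Round 2 (k=41): L=70 R=152
Round 3 (k=9): L=152 R=25
Round 4 (k=16): L=25 R=15
Round 5 (k=9): L=15 R=151
Round 6 (k=41): L=151 R=57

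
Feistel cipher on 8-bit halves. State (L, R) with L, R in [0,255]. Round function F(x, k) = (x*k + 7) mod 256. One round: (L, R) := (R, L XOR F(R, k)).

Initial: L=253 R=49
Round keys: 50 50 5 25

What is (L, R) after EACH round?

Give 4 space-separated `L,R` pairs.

Round 1 (k=50): L=49 R=100
Round 2 (k=50): L=100 R=190
Round 3 (k=5): L=190 R=217
Round 4 (k=25): L=217 R=134

Answer: 49,100 100,190 190,217 217,134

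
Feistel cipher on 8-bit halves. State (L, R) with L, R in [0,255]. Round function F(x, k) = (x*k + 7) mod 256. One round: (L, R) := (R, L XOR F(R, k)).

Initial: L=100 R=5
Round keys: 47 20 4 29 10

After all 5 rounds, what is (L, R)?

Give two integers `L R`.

Round 1 (k=47): L=5 R=150
Round 2 (k=20): L=150 R=186
Round 3 (k=4): L=186 R=121
Round 4 (k=29): L=121 R=6
Round 5 (k=10): L=6 R=58

Answer: 6 58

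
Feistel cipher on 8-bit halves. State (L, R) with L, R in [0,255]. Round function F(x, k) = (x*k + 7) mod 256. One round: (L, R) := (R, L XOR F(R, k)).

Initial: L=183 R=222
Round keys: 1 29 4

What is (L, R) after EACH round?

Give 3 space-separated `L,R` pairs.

Answer: 222,82 82,143 143,17

Derivation:
Round 1 (k=1): L=222 R=82
Round 2 (k=29): L=82 R=143
Round 3 (k=4): L=143 R=17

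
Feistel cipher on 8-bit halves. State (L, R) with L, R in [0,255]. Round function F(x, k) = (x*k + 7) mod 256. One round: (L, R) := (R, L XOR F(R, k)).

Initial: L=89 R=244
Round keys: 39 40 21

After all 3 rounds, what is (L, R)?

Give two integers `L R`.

Round 1 (k=39): L=244 R=106
Round 2 (k=40): L=106 R=99
Round 3 (k=21): L=99 R=76

Answer: 99 76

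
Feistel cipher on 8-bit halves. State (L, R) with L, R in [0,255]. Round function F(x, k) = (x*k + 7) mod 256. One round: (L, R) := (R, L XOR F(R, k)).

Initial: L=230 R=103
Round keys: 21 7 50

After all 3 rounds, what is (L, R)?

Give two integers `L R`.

Round 1 (k=21): L=103 R=156
Round 2 (k=7): L=156 R=44
Round 3 (k=50): L=44 R=3

Answer: 44 3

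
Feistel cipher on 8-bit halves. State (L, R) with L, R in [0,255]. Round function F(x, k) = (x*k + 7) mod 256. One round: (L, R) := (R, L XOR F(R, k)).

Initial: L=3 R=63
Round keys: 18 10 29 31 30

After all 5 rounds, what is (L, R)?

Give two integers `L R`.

Answer: 126 14

Derivation:
Round 1 (k=18): L=63 R=118
Round 2 (k=10): L=118 R=156
Round 3 (k=29): L=156 R=197
Round 4 (k=31): L=197 R=126
Round 5 (k=30): L=126 R=14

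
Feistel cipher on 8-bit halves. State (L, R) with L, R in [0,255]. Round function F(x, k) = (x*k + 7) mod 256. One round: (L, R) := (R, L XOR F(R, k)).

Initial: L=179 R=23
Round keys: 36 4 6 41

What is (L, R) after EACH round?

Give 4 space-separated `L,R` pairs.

Answer: 23,240 240,208 208,23 23,102

Derivation:
Round 1 (k=36): L=23 R=240
Round 2 (k=4): L=240 R=208
Round 3 (k=6): L=208 R=23
Round 4 (k=41): L=23 R=102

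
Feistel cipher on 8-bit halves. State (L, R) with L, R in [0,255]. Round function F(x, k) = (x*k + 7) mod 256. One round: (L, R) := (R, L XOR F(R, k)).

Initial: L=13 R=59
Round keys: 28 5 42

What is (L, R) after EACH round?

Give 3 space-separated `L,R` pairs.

Answer: 59,118 118,110 110,101

Derivation:
Round 1 (k=28): L=59 R=118
Round 2 (k=5): L=118 R=110
Round 3 (k=42): L=110 R=101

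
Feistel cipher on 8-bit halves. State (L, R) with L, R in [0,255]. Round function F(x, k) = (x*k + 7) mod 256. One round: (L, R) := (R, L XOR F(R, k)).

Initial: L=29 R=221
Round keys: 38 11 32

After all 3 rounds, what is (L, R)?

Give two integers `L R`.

Round 1 (k=38): L=221 R=200
Round 2 (k=11): L=200 R=66
Round 3 (k=32): L=66 R=143

Answer: 66 143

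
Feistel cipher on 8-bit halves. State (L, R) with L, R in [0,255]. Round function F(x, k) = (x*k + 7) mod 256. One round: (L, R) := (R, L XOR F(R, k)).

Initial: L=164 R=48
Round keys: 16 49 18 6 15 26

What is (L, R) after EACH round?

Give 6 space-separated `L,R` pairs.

Answer: 48,163 163,10 10,24 24,157 157,34 34,230

Derivation:
Round 1 (k=16): L=48 R=163
Round 2 (k=49): L=163 R=10
Round 3 (k=18): L=10 R=24
Round 4 (k=6): L=24 R=157
Round 5 (k=15): L=157 R=34
Round 6 (k=26): L=34 R=230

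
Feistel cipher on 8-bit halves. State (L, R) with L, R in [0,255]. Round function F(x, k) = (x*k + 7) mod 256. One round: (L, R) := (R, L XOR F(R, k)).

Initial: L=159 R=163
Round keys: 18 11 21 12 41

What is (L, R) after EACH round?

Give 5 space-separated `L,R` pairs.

Answer: 163,226 226,30 30,159 159,101 101,171

Derivation:
Round 1 (k=18): L=163 R=226
Round 2 (k=11): L=226 R=30
Round 3 (k=21): L=30 R=159
Round 4 (k=12): L=159 R=101
Round 5 (k=41): L=101 R=171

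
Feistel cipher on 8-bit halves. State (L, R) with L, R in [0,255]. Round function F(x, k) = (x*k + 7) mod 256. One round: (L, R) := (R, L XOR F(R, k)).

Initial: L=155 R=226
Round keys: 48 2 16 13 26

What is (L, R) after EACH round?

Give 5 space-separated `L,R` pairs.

Answer: 226,252 252,29 29,43 43,43 43,78

Derivation:
Round 1 (k=48): L=226 R=252
Round 2 (k=2): L=252 R=29
Round 3 (k=16): L=29 R=43
Round 4 (k=13): L=43 R=43
Round 5 (k=26): L=43 R=78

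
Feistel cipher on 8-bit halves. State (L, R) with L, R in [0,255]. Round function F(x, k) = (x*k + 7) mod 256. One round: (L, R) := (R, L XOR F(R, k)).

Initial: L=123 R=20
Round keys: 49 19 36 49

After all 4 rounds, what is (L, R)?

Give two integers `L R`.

Round 1 (k=49): L=20 R=160
Round 2 (k=19): L=160 R=243
Round 3 (k=36): L=243 R=147
Round 4 (k=49): L=147 R=217

Answer: 147 217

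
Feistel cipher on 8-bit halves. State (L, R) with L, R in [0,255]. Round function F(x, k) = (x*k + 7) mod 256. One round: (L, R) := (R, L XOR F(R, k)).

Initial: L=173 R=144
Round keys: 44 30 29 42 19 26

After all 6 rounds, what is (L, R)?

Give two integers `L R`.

Round 1 (k=44): L=144 R=106
Round 2 (k=30): L=106 R=227
Round 3 (k=29): L=227 R=212
Round 4 (k=42): L=212 R=44
Round 5 (k=19): L=44 R=159
Round 6 (k=26): L=159 R=1

Answer: 159 1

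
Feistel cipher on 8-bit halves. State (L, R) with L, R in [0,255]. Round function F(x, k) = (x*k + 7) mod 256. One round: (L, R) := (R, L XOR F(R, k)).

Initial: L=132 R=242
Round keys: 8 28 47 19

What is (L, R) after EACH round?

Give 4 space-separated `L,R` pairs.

Answer: 242,19 19,233 233,221 221,135

Derivation:
Round 1 (k=8): L=242 R=19
Round 2 (k=28): L=19 R=233
Round 3 (k=47): L=233 R=221
Round 4 (k=19): L=221 R=135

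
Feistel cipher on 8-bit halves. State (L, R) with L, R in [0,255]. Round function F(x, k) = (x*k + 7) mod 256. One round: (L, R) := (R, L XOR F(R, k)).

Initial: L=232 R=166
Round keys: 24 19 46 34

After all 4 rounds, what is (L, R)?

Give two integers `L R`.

Answer: 188 45

Derivation:
Round 1 (k=24): L=166 R=127
Round 2 (k=19): L=127 R=210
Round 3 (k=46): L=210 R=188
Round 4 (k=34): L=188 R=45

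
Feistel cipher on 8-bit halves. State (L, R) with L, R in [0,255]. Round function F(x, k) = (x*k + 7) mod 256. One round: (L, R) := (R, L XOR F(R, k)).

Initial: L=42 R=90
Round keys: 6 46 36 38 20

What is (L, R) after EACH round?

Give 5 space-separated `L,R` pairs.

Round 1 (k=6): L=90 R=9
Round 2 (k=46): L=9 R=255
Round 3 (k=36): L=255 R=234
Round 4 (k=38): L=234 R=60
Round 5 (k=20): L=60 R=93

Answer: 90,9 9,255 255,234 234,60 60,93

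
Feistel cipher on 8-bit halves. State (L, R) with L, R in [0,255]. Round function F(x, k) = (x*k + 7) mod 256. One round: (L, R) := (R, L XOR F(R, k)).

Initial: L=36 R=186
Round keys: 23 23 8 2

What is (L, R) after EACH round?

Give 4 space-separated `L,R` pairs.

Round 1 (k=23): L=186 R=153
Round 2 (k=23): L=153 R=124
Round 3 (k=8): L=124 R=126
Round 4 (k=2): L=126 R=127

Answer: 186,153 153,124 124,126 126,127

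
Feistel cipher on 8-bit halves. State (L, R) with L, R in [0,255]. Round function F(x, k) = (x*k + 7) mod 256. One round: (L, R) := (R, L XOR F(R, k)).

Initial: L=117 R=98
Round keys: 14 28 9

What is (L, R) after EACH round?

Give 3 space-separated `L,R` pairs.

Round 1 (k=14): L=98 R=22
Round 2 (k=28): L=22 R=13
Round 3 (k=9): L=13 R=106

Answer: 98,22 22,13 13,106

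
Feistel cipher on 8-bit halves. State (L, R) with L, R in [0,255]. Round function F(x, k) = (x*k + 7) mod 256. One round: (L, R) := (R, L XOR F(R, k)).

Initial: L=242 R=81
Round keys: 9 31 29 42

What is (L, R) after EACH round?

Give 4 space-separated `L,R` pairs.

Round 1 (k=9): L=81 R=18
Round 2 (k=31): L=18 R=100
Round 3 (k=29): L=100 R=73
Round 4 (k=42): L=73 R=101

Answer: 81,18 18,100 100,73 73,101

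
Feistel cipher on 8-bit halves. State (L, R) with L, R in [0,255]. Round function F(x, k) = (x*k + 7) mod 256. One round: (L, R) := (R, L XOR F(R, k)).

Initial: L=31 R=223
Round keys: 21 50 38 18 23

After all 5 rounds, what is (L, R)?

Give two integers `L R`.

Round 1 (k=21): L=223 R=77
Round 2 (k=50): L=77 R=206
Round 3 (k=38): L=206 R=214
Round 4 (k=18): L=214 R=221
Round 5 (k=23): L=221 R=52

Answer: 221 52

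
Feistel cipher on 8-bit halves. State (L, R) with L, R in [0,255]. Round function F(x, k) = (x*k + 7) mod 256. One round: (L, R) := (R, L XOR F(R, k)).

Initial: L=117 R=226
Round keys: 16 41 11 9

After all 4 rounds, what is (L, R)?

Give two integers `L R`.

Answer: 146 226

Derivation:
Round 1 (k=16): L=226 R=82
Round 2 (k=41): L=82 R=203
Round 3 (k=11): L=203 R=146
Round 4 (k=9): L=146 R=226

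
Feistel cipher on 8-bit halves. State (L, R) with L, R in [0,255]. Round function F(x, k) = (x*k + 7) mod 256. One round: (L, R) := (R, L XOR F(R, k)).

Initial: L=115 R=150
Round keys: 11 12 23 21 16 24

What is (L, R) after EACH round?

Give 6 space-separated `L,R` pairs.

Round 1 (k=11): L=150 R=10
Round 2 (k=12): L=10 R=233
Round 3 (k=23): L=233 R=252
Round 4 (k=21): L=252 R=90
Round 5 (k=16): L=90 R=91
Round 6 (k=24): L=91 R=213

Answer: 150,10 10,233 233,252 252,90 90,91 91,213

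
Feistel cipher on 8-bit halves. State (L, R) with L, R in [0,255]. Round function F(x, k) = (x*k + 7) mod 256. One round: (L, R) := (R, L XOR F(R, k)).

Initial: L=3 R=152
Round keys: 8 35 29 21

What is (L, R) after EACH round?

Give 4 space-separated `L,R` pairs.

Answer: 152,196 196,75 75,66 66,58

Derivation:
Round 1 (k=8): L=152 R=196
Round 2 (k=35): L=196 R=75
Round 3 (k=29): L=75 R=66
Round 4 (k=21): L=66 R=58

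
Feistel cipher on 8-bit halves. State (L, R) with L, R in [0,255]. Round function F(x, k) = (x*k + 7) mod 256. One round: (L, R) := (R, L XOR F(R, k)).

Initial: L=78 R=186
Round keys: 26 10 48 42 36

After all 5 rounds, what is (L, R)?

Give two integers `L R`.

Round 1 (k=26): L=186 R=165
Round 2 (k=10): L=165 R=195
Round 3 (k=48): L=195 R=50
Round 4 (k=42): L=50 R=248
Round 5 (k=36): L=248 R=213

Answer: 248 213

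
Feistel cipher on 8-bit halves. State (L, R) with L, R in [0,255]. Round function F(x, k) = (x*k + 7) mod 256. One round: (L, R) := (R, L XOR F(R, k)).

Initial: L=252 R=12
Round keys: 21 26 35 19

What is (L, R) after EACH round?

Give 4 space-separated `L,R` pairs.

Round 1 (k=21): L=12 R=255
Round 2 (k=26): L=255 R=225
Round 3 (k=35): L=225 R=53
Round 4 (k=19): L=53 R=23

Answer: 12,255 255,225 225,53 53,23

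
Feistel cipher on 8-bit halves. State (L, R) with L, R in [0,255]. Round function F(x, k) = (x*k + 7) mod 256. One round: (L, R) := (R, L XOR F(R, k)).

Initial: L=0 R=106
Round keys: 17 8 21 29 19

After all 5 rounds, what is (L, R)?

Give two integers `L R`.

Round 1 (k=17): L=106 R=17
Round 2 (k=8): L=17 R=229
Round 3 (k=21): L=229 R=193
Round 4 (k=29): L=193 R=1
Round 5 (k=19): L=1 R=219

Answer: 1 219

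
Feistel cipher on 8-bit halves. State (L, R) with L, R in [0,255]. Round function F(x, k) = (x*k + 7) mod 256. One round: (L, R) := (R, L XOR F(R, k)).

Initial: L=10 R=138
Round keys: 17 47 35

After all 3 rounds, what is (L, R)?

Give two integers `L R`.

Answer: 86 242

Derivation:
Round 1 (k=17): L=138 R=59
Round 2 (k=47): L=59 R=86
Round 3 (k=35): L=86 R=242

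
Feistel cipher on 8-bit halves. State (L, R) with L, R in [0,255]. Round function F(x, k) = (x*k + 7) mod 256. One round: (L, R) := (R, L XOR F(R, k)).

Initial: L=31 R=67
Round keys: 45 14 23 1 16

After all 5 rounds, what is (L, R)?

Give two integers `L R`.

Round 1 (k=45): L=67 R=209
Round 2 (k=14): L=209 R=54
Round 3 (k=23): L=54 R=48
Round 4 (k=1): L=48 R=1
Round 5 (k=16): L=1 R=39

Answer: 1 39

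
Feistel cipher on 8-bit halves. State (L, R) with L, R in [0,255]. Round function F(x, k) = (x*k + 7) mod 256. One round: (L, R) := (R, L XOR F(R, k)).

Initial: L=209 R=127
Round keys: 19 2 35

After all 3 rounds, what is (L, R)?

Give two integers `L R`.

Round 1 (k=19): L=127 R=165
Round 2 (k=2): L=165 R=46
Round 3 (k=35): L=46 R=244

Answer: 46 244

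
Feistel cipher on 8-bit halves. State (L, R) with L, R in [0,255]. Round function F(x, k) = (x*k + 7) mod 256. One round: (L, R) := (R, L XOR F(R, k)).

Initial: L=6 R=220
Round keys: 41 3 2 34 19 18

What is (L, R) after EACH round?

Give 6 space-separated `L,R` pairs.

Answer: 220,69 69,10 10,94 94,137 137,108 108,22

Derivation:
Round 1 (k=41): L=220 R=69
Round 2 (k=3): L=69 R=10
Round 3 (k=2): L=10 R=94
Round 4 (k=34): L=94 R=137
Round 5 (k=19): L=137 R=108
Round 6 (k=18): L=108 R=22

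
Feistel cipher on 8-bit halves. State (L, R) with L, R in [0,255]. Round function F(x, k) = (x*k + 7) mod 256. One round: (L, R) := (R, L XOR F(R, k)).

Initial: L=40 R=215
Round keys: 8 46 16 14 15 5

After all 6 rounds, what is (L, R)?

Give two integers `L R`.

Answer: 206 212

Derivation:
Round 1 (k=8): L=215 R=151
Round 2 (k=46): L=151 R=254
Round 3 (k=16): L=254 R=112
Round 4 (k=14): L=112 R=217
Round 5 (k=15): L=217 R=206
Round 6 (k=5): L=206 R=212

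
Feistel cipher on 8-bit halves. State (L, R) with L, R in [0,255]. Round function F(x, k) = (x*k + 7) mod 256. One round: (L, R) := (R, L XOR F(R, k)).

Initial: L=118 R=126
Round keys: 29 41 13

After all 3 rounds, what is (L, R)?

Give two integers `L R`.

Round 1 (k=29): L=126 R=59
Round 2 (k=41): L=59 R=4
Round 3 (k=13): L=4 R=0

Answer: 4 0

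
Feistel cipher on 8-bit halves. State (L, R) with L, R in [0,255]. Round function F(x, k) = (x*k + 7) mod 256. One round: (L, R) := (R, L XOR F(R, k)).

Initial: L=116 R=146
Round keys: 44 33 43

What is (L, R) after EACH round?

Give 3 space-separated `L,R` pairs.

Answer: 146,107 107,64 64,172

Derivation:
Round 1 (k=44): L=146 R=107
Round 2 (k=33): L=107 R=64
Round 3 (k=43): L=64 R=172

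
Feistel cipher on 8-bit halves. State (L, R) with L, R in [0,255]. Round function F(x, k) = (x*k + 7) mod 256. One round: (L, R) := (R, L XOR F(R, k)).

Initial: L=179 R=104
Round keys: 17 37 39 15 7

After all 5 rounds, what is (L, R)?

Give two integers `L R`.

Answer: 20 203

Derivation:
Round 1 (k=17): L=104 R=92
Round 2 (k=37): L=92 R=59
Round 3 (k=39): L=59 R=88
Round 4 (k=15): L=88 R=20
Round 5 (k=7): L=20 R=203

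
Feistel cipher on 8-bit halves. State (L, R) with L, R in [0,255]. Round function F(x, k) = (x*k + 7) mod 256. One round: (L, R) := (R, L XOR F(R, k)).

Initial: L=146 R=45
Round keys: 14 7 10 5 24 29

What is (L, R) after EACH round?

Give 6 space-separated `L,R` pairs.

Round 1 (k=14): L=45 R=239
Round 2 (k=7): L=239 R=189
Round 3 (k=10): L=189 R=134
Round 4 (k=5): L=134 R=24
Round 5 (k=24): L=24 R=193
Round 6 (k=29): L=193 R=252

Answer: 45,239 239,189 189,134 134,24 24,193 193,252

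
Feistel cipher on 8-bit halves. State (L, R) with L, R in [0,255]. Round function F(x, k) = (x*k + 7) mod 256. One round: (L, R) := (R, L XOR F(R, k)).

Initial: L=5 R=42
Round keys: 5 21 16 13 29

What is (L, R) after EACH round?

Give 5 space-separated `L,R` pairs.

Round 1 (k=5): L=42 R=220
Round 2 (k=21): L=220 R=57
Round 3 (k=16): L=57 R=75
Round 4 (k=13): L=75 R=239
Round 5 (k=29): L=239 R=81

Answer: 42,220 220,57 57,75 75,239 239,81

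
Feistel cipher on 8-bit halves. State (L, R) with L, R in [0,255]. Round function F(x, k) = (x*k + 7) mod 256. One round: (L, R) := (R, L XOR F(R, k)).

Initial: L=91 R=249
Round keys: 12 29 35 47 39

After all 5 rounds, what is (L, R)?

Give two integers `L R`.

Round 1 (k=12): L=249 R=232
Round 2 (k=29): L=232 R=182
Round 3 (k=35): L=182 R=1
Round 4 (k=47): L=1 R=128
Round 5 (k=39): L=128 R=134

Answer: 128 134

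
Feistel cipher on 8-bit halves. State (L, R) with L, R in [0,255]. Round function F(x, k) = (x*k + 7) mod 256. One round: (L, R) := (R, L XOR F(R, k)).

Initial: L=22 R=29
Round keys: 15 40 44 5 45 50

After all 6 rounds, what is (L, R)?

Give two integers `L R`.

Answer: 96 155

Derivation:
Round 1 (k=15): L=29 R=172
Round 2 (k=40): L=172 R=250
Round 3 (k=44): L=250 R=83
Round 4 (k=5): L=83 R=92
Round 5 (k=45): L=92 R=96
Round 6 (k=50): L=96 R=155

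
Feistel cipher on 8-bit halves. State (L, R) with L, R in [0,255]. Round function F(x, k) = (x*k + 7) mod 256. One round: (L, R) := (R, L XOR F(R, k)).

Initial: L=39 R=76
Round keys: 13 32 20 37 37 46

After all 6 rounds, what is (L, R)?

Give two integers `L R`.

Round 1 (k=13): L=76 R=196
Round 2 (k=32): L=196 R=203
Round 3 (k=20): L=203 R=39
Round 4 (k=37): L=39 R=97
Round 5 (k=37): L=97 R=43
Round 6 (k=46): L=43 R=160

Answer: 43 160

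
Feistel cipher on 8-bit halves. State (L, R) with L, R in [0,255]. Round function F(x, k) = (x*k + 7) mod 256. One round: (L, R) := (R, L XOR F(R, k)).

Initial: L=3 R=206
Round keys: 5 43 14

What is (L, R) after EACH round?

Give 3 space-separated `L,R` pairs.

Answer: 206,14 14,175 175,151

Derivation:
Round 1 (k=5): L=206 R=14
Round 2 (k=43): L=14 R=175
Round 3 (k=14): L=175 R=151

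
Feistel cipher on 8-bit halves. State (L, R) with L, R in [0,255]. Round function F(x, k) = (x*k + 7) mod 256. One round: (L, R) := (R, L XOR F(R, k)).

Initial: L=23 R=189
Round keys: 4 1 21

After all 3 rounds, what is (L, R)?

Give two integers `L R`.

Round 1 (k=4): L=189 R=236
Round 2 (k=1): L=236 R=78
Round 3 (k=21): L=78 R=129

Answer: 78 129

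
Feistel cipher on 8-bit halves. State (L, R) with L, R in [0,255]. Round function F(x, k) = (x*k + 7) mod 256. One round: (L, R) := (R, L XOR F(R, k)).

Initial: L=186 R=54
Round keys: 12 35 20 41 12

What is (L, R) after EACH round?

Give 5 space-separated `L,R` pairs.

Round 1 (k=12): L=54 R=53
Round 2 (k=35): L=53 R=112
Round 3 (k=20): L=112 R=242
Round 4 (k=41): L=242 R=185
Round 5 (k=12): L=185 R=65

Answer: 54,53 53,112 112,242 242,185 185,65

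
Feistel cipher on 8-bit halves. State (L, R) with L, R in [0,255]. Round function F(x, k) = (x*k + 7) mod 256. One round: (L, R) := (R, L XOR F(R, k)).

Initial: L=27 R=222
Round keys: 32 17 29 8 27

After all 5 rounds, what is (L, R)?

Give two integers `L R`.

Round 1 (k=32): L=222 R=220
Round 2 (k=17): L=220 R=125
Round 3 (k=29): L=125 R=236
Round 4 (k=8): L=236 R=26
Round 5 (k=27): L=26 R=41

Answer: 26 41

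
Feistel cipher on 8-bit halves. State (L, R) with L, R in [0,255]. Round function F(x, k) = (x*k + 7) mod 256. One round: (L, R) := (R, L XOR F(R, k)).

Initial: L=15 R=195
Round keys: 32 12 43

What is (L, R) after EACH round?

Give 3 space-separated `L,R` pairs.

Round 1 (k=32): L=195 R=104
Round 2 (k=12): L=104 R=36
Round 3 (k=43): L=36 R=123

Answer: 195,104 104,36 36,123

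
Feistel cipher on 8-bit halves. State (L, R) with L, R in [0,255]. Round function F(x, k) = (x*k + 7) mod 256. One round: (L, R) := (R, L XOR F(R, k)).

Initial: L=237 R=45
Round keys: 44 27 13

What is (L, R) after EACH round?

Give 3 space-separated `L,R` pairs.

Round 1 (k=44): L=45 R=46
Round 2 (k=27): L=46 R=204
Round 3 (k=13): L=204 R=77

Answer: 45,46 46,204 204,77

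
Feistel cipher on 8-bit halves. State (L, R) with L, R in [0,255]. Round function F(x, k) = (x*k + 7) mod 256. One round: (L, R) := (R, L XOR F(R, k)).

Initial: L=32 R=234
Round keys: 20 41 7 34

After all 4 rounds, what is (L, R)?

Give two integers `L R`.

Answer: 108 123

Derivation:
Round 1 (k=20): L=234 R=111
Round 2 (k=41): L=111 R=36
Round 3 (k=7): L=36 R=108
Round 4 (k=34): L=108 R=123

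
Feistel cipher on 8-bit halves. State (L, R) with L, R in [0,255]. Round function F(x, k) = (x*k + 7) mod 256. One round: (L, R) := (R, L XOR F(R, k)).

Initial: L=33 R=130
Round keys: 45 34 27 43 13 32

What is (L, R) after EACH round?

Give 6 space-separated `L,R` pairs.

Answer: 130,192 192,5 5,78 78,36 36,149 149,131

Derivation:
Round 1 (k=45): L=130 R=192
Round 2 (k=34): L=192 R=5
Round 3 (k=27): L=5 R=78
Round 4 (k=43): L=78 R=36
Round 5 (k=13): L=36 R=149
Round 6 (k=32): L=149 R=131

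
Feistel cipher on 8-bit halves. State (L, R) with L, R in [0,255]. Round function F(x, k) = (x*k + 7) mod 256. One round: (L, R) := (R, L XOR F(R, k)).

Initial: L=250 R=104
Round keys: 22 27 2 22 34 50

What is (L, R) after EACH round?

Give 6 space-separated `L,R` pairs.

Answer: 104,13 13,14 14,46 46,245 245,191 191,160

Derivation:
Round 1 (k=22): L=104 R=13
Round 2 (k=27): L=13 R=14
Round 3 (k=2): L=14 R=46
Round 4 (k=22): L=46 R=245
Round 5 (k=34): L=245 R=191
Round 6 (k=50): L=191 R=160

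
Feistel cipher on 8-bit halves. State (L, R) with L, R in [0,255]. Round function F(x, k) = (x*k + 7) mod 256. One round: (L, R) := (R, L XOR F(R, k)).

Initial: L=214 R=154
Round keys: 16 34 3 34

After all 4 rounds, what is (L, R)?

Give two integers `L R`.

Round 1 (k=16): L=154 R=113
Round 2 (k=34): L=113 R=147
Round 3 (k=3): L=147 R=177
Round 4 (k=34): L=177 R=26

Answer: 177 26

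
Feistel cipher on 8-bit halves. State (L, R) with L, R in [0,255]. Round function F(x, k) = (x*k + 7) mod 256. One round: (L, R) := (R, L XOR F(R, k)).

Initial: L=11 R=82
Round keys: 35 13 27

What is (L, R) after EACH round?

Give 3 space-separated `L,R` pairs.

Answer: 82,54 54,151 151,194

Derivation:
Round 1 (k=35): L=82 R=54
Round 2 (k=13): L=54 R=151
Round 3 (k=27): L=151 R=194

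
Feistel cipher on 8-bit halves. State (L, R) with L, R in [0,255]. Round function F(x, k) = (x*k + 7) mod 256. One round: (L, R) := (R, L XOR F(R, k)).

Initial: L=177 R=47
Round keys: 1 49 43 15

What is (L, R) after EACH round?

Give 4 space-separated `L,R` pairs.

Round 1 (k=1): L=47 R=135
Round 2 (k=49): L=135 R=241
Round 3 (k=43): L=241 R=5
Round 4 (k=15): L=5 R=163

Answer: 47,135 135,241 241,5 5,163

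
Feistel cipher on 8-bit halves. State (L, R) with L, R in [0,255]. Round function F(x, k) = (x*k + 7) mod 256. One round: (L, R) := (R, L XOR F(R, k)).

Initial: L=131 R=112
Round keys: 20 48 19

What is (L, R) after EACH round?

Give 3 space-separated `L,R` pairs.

Round 1 (k=20): L=112 R=68
Round 2 (k=48): L=68 R=183
Round 3 (k=19): L=183 R=216

Answer: 112,68 68,183 183,216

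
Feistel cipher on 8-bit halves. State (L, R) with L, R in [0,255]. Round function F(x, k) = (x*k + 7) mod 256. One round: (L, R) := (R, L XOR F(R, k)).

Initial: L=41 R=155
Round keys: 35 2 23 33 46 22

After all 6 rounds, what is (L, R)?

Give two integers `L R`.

Round 1 (k=35): L=155 R=17
Round 2 (k=2): L=17 R=178
Round 3 (k=23): L=178 R=20
Round 4 (k=33): L=20 R=41
Round 5 (k=46): L=41 R=113
Round 6 (k=22): L=113 R=148

Answer: 113 148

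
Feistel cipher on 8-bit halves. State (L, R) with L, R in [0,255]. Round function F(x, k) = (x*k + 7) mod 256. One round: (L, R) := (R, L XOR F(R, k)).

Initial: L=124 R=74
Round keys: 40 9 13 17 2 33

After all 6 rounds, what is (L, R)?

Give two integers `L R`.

Answer: 129 27

Derivation:
Round 1 (k=40): L=74 R=235
Round 2 (k=9): L=235 R=0
Round 3 (k=13): L=0 R=236
Round 4 (k=17): L=236 R=179
Round 5 (k=2): L=179 R=129
Round 6 (k=33): L=129 R=27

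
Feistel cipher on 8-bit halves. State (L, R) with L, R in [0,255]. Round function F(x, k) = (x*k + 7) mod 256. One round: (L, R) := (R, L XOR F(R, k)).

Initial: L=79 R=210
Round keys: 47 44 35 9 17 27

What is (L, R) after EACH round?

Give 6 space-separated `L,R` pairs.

Round 1 (k=47): L=210 R=218
Round 2 (k=44): L=218 R=173
Round 3 (k=35): L=173 R=116
Round 4 (k=9): L=116 R=182
Round 5 (k=17): L=182 R=105
Round 6 (k=27): L=105 R=172

Answer: 210,218 218,173 173,116 116,182 182,105 105,172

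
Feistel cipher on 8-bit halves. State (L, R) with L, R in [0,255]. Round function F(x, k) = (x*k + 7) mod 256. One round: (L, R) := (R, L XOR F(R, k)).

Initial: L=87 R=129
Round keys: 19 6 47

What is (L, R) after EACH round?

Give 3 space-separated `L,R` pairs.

Answer: 129,205 205,84 84,190

Derivation:
Round 1 (k=19): L=129 R=205
Round 2 (k=6): L=205 R=84
Round 3 (k=47): L=84 R=190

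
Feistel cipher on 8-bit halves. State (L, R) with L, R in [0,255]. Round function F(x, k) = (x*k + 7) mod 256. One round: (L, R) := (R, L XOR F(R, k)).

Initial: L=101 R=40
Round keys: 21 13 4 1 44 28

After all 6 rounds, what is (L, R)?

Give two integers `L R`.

Round 1 (k=21): L=40 R=42
Round 2 (k=13): L=42 R=1
Round 3 (k=4): L=1 R=33
Round 4 (k=1): L=33 R=41
Round 5 (k=44): L=41 R=50
Round 6 (k=28): L=50 R=86

Answer: 50 86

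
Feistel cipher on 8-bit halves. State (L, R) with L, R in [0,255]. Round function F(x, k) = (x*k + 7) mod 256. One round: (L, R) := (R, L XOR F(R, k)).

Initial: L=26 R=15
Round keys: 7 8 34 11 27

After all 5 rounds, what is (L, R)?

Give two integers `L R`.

Answer: 222 172

Derivation:
Round 1 (k=7): L=15 R=106
Round 2 (k=8): L=106 R=88
Round 3 (k=34): L=88 R=221
Round 4 (k=11): L=221 R=222
Round 5 (k=27): L=222 R=172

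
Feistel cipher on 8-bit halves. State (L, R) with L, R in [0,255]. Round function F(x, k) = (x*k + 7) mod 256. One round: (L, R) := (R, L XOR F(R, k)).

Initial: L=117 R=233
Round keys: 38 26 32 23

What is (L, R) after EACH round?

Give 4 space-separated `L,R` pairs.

Round 1 (k=38): L=233 R=232
Round 2 (k=26): L=232 R=126
Round 3 (k=32): L=126 R=47
Round 4 (k=23): L=47 R=62

Answer: 233,232 232,126 126,47 47,62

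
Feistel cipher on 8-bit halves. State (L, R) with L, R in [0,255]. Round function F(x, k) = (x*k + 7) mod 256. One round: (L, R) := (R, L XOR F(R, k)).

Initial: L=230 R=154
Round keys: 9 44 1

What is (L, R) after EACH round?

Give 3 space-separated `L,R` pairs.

Round 1 (k=9): L=154 R=151
Round 2 (k=44): L=151 R=97
Round 3 (k=1): L=97 R=255

Answer: 154,151 151,97 97,255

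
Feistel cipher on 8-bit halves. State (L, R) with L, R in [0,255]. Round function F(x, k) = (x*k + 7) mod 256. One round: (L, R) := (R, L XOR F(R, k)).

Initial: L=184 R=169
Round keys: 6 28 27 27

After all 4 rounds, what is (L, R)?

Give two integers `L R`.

Answer: 96 29

Derivation:
Round 1 (k=6): L=169 R=69
Round 2 (k=28): L=69 R=58
Round 3 (k=27): L=58 R=96
Round 4 (k=27): L=96 R=29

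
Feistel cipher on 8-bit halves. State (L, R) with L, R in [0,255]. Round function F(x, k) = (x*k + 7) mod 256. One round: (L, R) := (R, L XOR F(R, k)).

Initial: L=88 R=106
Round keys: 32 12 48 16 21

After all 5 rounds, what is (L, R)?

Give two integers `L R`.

Round 1 (k=32): L=106 R=31
Round 2 (k=12): L=31 R=17
Round 3 (k=48): L=17 R=40
Round 4 (k=16): L=40 R=150
Round 5 (k=21): L=150 R=125

Answer: 150 125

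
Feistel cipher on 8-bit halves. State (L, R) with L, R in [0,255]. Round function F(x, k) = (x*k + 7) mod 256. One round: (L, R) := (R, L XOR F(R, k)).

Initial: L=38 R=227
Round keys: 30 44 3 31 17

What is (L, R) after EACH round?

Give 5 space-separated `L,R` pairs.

Answer: 227,135 135,216 216,8 8,39 39,150

Derivation:
Round 1 (k=30): L=227 R=135
Round 2 (k=44): L=135 R=216
Round 3 (k=3): L=216 R=8
Round 4 (k=31): L=8 R=39
Round 5 (k=17): L=39 R=150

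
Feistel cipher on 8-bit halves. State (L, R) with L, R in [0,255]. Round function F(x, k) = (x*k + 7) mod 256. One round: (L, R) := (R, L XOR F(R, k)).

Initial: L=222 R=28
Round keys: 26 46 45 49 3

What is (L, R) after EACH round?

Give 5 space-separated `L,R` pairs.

Round 1 (k=26): L=28 R=1
Round 2 (k=46): L=1 R=41
Round 3 (k=45): L=41 R=61
Round 4 (k=49): L=61 R=157
Round 5 (k=3): L=157 R=227

Answer: 28,1 1,41 41,61 61,157 157,227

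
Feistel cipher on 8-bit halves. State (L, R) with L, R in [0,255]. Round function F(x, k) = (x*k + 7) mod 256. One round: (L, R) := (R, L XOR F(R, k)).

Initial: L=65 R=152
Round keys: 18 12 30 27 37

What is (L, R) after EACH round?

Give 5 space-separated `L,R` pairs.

Answer: 152,246 246,23 23,79 79,75 75,145

Derivation:
Round 1 (k=18): L=152 R=246
Round 2 (k=12): L=246 R=23
Round 3 (k=30): L=23 R=79
Round 4 (k=27): L=79 R=75
Round 5 (k=37): L=75 R=145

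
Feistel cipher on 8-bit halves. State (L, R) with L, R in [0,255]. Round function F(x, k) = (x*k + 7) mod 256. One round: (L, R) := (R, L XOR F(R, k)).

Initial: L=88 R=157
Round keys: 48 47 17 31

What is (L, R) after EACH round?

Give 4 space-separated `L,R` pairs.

Round 1 (k=48): L=157 R=47
Round 2 (k=47): L=47 R=53
Round 3 (k=17): L=53 R=163
Round 4 (k=31): L=163 R=241

Answer: 157,47 47,53 53,163 163,241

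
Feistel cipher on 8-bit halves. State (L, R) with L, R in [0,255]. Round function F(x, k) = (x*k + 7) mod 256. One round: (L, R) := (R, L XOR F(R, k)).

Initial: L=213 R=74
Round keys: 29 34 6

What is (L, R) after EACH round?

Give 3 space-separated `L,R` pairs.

Round 1 (k=29): L=74 R=188
Round 2 (k=34): L=188 R=181
Round 3 (k=6): L=181 R=249

Answer: 74,188 188,181 181,249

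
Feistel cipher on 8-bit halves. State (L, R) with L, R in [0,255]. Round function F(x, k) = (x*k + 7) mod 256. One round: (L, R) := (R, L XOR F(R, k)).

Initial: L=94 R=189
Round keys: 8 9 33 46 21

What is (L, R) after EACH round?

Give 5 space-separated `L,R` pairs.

Round 1 (k=8): L=189 R=177
Round 2 (k=9): L=177 R=253
Round 3 (k=33): L=253 R=21
Round 4 (k=46): L=21 R=48
Round 5 (k=21): L=48 R=226

Answer: 189,177 177,253 253,21 21,48 48,226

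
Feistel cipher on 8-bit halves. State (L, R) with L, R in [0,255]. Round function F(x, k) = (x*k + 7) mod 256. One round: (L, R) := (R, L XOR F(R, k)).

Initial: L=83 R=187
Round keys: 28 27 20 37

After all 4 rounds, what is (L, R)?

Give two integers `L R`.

Answer: 127 230

Derivation:
Round 1 (k=28): L=187 R=40
Round 2 (k=27): L=40 R=132
Round 3 (k=20): L=132 R=127
Round 4 (k=37): L=127 R=230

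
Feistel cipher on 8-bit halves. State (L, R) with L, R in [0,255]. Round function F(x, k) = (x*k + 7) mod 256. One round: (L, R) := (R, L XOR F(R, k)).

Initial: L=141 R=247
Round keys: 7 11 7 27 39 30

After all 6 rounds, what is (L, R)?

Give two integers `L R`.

Round 1 (k=7): L=247 R=69
Round 2 (k=11): L=69 R=9
Round 3 (k=7): L=9 R=3
Round 4 (k=27): L=3 R=81
Round 5 (k=39): L=81 R=93
Round 6 (k=30): L=93 R=188

Answer: 93 188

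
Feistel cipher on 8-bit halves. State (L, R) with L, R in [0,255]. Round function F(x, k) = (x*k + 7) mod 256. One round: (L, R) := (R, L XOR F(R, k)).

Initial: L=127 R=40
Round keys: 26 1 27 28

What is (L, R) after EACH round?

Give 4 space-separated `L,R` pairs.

Round 1 (k=26): L=40 R=104
Round 2 (k=1): L=104 R=71
Round 3 (k=27): L=71 R=236
Round 4 (k=28): L=236 R=144

Answer: 40,104 104,71 71,236 236,144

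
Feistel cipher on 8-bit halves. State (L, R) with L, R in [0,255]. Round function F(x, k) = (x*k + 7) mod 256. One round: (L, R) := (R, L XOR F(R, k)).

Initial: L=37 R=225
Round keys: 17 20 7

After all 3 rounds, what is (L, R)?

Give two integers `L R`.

Round 1 (k=17): L=225 R=221
Round 2 (k=20): L=221 R=170
Round 3 (k=7): L=170 R=112

Answer: 170 112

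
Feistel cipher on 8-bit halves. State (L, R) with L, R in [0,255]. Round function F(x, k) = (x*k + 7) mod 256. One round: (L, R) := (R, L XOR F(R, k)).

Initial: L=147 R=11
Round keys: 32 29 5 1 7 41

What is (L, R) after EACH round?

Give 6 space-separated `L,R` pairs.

Round 1 (k=32): L=11 R=244
Round 2 (k=29): L=244 R=160
Round 3 (k=5): L=160 R=211
Round 4 (k=1): L=211 R=122
Round 5 (k=7): L=122 R=142
Round 6 (k=41): L=142 R=191

Answer: 11,244 244,160 160,211 211,122 122,142 142,191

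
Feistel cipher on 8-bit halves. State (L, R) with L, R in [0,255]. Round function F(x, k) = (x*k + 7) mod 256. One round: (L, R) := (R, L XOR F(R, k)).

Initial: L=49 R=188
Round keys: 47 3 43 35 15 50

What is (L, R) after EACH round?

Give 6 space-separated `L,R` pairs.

Round 1 (k=47): L=188 R=186
Round 2 (k=3): L=186 R=137
Round 3 (k=43): L=137 R=176
Round 4 (k=35): L=176 R=158
Round 5 (k=15): L=158 R=249
Round 6 (k=50): L=249 R=55

Answer: 188,186 186,137 137,176 176,158 158,249 249,55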